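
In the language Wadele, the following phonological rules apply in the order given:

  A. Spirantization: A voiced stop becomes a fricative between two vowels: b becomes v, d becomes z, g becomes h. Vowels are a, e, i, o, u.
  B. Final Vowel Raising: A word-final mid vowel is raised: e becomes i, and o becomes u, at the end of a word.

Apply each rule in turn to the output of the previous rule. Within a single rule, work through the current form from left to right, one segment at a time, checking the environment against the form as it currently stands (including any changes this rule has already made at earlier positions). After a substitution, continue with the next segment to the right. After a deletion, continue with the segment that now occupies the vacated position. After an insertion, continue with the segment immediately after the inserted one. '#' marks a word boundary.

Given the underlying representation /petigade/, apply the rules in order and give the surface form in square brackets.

A Spirantization: [petigade] → [petihaze]
B Final Vowel Raising: [petihaze] → [petihazi]

[petihazi]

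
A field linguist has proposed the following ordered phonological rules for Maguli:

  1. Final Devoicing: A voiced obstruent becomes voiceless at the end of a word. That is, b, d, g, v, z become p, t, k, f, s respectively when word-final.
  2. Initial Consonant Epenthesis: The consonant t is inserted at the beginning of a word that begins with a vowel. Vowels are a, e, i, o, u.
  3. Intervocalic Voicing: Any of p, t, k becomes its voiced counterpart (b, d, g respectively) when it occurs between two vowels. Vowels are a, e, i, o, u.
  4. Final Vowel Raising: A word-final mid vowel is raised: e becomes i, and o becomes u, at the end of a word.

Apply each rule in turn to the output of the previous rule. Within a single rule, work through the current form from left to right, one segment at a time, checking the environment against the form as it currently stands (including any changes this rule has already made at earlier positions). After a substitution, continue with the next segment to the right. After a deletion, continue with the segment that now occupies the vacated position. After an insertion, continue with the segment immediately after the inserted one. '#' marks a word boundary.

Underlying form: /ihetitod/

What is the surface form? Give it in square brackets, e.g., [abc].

[tihedidot]

1 Final Devoicing: [ihetitod] → [ihetitot]
2 Initial Consonant Epenthesis: [ihetitot] → [tihetitot]
3 Intervocalic Voicing: [tihetitot] → [tihedidot]
4 Final Vowel Raising: no change — [tihedidot]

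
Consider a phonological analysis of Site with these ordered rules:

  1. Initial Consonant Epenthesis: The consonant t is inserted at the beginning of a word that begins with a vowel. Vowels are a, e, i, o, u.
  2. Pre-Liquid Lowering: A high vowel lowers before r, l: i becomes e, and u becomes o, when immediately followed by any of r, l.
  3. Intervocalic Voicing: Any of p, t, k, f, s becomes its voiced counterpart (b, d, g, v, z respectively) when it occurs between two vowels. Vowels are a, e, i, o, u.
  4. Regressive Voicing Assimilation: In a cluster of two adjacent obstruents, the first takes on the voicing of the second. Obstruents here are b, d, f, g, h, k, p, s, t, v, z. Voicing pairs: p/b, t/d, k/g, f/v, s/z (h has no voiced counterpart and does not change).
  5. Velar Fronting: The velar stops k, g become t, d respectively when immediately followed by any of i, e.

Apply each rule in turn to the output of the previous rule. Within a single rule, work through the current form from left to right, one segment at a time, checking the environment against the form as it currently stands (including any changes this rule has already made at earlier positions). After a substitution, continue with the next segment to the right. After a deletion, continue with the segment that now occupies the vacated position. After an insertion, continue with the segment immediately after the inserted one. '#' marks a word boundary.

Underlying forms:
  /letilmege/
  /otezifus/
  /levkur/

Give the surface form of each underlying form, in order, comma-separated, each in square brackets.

[ledelmede], [todezivus], [lefkor]

/letilmege/:
  1 Initial Consonant Epenthesis: no change — [letilmege]
  2 Pre-Liquid Lowering: [letilmege] → [letelmege]
  3 Intervocalic Voicing: [letelmege] → [ledelmege]
  4 Regressive Voicing Assimilation: no change — [ledelmege]
  5 Velar Fronting: [ledelmege] → [ledelmede]
/otezifus/:
  1 Initial Consonant Epenthesis: [otezifus] → [totezifus]
  2 Pre-Liquid Lowering: no change — [totezifus]
  3 Intervocalic Voicing: [totezifus] → [todezivus]
  4 Regressive Voicing Assimilation: no change — [todezivus]
  5 Velar Fronting: no change — [todezivus]
/levkur/:
  1 Initial Consonant Epenthesis: no change — [levkur]
  2 Pre-Liquid Lowering: [levkur] → [levkor]
  3 Intervocalic Voicing: no change — [levkor]
  4 Regressive Voicing Assimilation: [levkor] → [lefkor]
  5 Velar Fronting: no change — [lefkor]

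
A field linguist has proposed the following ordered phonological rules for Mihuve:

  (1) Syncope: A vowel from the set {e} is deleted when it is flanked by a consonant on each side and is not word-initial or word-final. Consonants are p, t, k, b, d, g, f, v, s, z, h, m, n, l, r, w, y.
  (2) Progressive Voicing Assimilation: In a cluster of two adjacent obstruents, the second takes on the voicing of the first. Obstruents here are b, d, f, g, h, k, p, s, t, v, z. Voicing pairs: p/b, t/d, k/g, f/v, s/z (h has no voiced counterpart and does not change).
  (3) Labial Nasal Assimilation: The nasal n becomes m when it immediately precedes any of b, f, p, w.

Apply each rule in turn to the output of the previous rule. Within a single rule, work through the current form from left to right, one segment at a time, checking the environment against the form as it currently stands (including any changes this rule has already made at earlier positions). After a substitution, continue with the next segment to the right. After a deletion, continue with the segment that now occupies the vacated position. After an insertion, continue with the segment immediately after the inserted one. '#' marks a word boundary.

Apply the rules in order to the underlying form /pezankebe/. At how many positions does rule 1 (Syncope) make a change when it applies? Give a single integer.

2

(1) Syncope: [pezankebe] → [pzankbe]
(2) Progressive Voicing Assimilation: [pzankbe] → [psankpe]
(3) Labial Nasal Assimilation: no change — [psankpe]
Rule 1 changed 2 position(s).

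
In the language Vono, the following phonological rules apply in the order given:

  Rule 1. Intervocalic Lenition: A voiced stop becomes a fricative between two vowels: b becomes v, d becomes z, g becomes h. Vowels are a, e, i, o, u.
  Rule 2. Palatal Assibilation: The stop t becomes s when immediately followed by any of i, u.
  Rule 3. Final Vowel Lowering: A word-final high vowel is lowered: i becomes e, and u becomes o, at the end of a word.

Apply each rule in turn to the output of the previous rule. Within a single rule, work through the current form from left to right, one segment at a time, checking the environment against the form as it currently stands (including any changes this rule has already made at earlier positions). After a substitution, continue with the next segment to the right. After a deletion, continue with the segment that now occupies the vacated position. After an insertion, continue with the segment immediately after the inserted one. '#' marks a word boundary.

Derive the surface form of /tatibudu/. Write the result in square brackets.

Rule 1 Intervocalic Lenition: [tatibudu] → [tativuzu]
Rule 2 Palatal Assibilation: [tativuzu] → [tasivuzu]
Rule 3 Final Vowel Lowering: [tasivuzu] → [tasivuzo]

[tasivuzo]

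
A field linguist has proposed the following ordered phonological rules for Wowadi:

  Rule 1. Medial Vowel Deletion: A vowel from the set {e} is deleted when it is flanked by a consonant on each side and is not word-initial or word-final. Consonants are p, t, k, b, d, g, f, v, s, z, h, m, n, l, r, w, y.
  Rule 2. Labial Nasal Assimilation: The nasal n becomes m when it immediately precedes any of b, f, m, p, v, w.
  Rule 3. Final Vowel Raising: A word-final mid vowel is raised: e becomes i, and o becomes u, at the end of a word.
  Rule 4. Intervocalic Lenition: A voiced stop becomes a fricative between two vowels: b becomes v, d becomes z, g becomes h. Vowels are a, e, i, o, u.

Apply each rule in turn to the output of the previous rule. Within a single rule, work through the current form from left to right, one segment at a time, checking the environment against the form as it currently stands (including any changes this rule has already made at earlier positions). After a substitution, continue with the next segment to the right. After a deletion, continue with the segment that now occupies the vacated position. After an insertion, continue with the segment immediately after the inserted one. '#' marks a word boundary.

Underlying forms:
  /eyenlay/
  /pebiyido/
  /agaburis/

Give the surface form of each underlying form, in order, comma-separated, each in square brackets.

/eyenlay/:
  Rule 1 Medial Vowel Deletion: [eyenlay] → [eynlay]
  Rule 2 Labial Nasal Assimilation: no change — [eynlay]
  Rule 3 Final Vowel Raising: no change — [eynlay]
  Rule 4 Intervocalic Lenition: no change — [eynlay]
/pebiyido/:
  Rule 1 Medial Vowel Deletion: [pebiyido] → [pbiyido]
  Rule 2 Labial Nasal Assimilation: no change — [pbiyido]
  Rule 3 Final Vowel Raising: [pbiyido] → [pbiyidu]
  Rule 4 Intervocalic Lenition: [pbiyidu] → [pbiyizu]
/agaburis/:
  Rule 1 Medial Vowel Deletion: no change — [agaburis]
  Rule 2 Labial Nasal Assimilation: no change — [agaburis]
  Rule 3 Final Vowel Raising: no change — [agaburis]
  Rule 4 Intervocalic Lenition: [agaburis] → [ahavuris]

[eynlay], [pbiyizu], [ahavuris]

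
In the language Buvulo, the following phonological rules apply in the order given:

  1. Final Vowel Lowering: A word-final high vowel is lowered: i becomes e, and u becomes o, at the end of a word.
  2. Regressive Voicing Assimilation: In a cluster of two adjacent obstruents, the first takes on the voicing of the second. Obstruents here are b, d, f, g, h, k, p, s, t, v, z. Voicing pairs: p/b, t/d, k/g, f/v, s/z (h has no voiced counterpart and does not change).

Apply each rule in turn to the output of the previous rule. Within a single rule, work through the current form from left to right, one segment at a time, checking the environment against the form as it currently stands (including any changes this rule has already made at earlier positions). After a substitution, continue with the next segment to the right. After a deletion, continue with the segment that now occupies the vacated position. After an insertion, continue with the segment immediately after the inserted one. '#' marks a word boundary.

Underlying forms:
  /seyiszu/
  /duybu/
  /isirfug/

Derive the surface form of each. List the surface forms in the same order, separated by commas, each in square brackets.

[seyizzo], [duybo], [isirfug]

/seyiszu/:
  1 Final Vowel Lowering: [seyiszu] → [seyiszo]
  2 Regressive Voicing Assimilation: [seyiszo] → [seyizzo]
/duybu/:
  1 Final Vowel Lowering: [duybu] → [duybo]
  2 Regressive Voicing Assimilation: no change — [duybo]
/isirfug/:
  1 Final Vowel Lowering: no change — [isirfug]
  2 Regressive Voicing Assimilation: no change — [isirfug]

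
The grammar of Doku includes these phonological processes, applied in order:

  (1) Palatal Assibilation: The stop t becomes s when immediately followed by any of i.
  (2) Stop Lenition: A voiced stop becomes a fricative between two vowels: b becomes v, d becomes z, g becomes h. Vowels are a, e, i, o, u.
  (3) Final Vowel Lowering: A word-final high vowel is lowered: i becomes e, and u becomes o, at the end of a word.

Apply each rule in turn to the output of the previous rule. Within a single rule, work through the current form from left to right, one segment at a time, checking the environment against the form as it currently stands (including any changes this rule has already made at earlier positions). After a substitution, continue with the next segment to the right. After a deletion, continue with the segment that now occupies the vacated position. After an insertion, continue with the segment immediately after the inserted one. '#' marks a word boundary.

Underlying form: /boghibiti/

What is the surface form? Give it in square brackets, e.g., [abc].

(1) Palatal Assibilation: [boghibiti] → [boghibisi]
(2) Stop Lenition: [boghibisi] → [boghivisi]
(3) Final Vowel Lowering: [boghivisi] → [boghivise]

[boghivise]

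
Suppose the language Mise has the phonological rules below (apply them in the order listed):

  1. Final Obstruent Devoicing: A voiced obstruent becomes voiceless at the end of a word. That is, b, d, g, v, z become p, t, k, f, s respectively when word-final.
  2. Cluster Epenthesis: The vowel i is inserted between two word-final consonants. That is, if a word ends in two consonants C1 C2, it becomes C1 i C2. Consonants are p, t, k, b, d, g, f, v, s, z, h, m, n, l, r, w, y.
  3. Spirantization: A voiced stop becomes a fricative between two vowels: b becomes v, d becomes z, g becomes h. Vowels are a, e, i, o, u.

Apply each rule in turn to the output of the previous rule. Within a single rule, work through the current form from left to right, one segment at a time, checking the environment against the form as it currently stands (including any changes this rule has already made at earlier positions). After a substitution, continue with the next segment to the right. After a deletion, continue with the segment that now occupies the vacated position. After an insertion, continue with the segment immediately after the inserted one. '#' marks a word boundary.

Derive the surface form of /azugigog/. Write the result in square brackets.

[azuhihok]

1 Final Obstruent Devoicing: [azugigog] → [azugigok]
2 Cluster Epenthesis: no change — [azugigok]
3 Spirantization: [azugigok] → [azuhihok]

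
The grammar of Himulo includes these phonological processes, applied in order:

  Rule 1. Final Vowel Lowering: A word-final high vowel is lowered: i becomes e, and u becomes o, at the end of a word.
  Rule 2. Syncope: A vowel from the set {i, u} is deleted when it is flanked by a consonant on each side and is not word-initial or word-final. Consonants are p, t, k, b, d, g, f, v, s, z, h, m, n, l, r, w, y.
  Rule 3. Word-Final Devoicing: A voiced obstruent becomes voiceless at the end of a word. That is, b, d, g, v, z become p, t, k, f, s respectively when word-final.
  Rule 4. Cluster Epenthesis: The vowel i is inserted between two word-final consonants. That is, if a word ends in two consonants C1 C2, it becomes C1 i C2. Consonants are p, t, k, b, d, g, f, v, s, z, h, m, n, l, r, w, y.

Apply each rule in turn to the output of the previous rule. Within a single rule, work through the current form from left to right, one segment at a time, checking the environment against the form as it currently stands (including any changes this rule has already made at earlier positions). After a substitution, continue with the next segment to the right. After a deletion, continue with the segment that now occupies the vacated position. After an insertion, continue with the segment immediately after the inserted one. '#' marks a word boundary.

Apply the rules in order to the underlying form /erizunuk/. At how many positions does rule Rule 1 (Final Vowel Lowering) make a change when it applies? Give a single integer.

0

Rule 1 Final Vowel Lowering: no change — [erizunuk]
Rule 2 Syncope: [erizunuk] → [erznk]
Rule 3 Word-Final Devoicing: no change — [erznk]
Rule 4 Cluster Epenthesis: [erznk] → [erznik]
Rule Rule 1 changed 0 position(s).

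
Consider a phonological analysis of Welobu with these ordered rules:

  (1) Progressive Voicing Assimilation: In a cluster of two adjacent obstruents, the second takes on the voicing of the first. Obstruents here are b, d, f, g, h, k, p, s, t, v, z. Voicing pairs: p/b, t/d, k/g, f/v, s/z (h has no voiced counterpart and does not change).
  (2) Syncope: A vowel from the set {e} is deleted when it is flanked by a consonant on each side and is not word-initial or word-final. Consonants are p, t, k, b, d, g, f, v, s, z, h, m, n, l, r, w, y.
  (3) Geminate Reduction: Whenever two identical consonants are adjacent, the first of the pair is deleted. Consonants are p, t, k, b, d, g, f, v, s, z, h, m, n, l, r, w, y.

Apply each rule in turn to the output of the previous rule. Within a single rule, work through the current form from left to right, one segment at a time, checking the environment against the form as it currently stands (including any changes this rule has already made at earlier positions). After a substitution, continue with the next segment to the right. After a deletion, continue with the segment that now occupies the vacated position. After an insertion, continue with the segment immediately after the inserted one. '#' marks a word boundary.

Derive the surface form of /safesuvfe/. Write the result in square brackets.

[safsuve]

(1) Progressive Voicing Assimilation: [safesuvfe] → [safesuvve]
(2) Syncope: [safesuvve] → [safsuvve]
(3) Geminate Reduction: [safsuvve] → [safsuve]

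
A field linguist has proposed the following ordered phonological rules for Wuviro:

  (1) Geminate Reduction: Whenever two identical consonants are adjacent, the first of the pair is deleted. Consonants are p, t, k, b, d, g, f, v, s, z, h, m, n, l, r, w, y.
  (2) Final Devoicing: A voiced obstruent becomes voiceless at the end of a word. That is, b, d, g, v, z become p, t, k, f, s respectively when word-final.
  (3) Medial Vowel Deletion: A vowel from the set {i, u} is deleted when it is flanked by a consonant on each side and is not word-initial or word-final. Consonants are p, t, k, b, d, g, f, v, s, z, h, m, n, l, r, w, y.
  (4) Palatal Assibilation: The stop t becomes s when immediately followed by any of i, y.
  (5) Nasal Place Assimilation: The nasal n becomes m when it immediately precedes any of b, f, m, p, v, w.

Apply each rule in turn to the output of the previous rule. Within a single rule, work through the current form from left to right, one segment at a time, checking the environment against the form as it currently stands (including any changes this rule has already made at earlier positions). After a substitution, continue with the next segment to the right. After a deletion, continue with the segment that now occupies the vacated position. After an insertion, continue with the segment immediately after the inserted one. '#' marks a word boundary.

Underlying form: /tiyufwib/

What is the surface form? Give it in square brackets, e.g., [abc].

(1) Geminate Reduction: no change — [tiyufwib]
(2) Final Devoicing: [tiyufwib] → [tiyufwip]
(3) Medial Vowel Deletion: [tiyufwip] → [tyfwp]
(4) Palatal Assibilation: [tyfwp] → [syfwp]
(5) Nasal Place Assimilation: no change — [syfwp]

[syfwp]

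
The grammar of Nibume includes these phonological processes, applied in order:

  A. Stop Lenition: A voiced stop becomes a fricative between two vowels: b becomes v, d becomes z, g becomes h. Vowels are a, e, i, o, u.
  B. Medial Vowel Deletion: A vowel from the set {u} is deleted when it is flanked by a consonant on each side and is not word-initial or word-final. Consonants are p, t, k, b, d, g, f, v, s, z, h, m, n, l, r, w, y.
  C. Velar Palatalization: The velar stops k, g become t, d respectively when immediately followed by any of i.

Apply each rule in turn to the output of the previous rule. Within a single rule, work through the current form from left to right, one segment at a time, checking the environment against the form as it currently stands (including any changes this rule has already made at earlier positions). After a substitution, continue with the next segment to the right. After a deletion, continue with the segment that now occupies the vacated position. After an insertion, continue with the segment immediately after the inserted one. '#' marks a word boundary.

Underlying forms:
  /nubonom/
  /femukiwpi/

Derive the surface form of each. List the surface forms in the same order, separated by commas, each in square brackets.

[nvonom], [femtiwpi]

/nubonom/:
  A Stop Lenition: [nubonom] → [nuvonom]
  B Medial Vowel Deletion: [nuvonom] → [nvonom]
  C Velar Palatalization: no change — [nvonom]
/femukiwpi/:
  A Stop Lenition: no change — [femukiwpi]
  B Medial Vowel Deletion: [femukiwpi] → [femkiwpi]
  C Velar Palatalization: [femkiwpi] → [femtiwpi]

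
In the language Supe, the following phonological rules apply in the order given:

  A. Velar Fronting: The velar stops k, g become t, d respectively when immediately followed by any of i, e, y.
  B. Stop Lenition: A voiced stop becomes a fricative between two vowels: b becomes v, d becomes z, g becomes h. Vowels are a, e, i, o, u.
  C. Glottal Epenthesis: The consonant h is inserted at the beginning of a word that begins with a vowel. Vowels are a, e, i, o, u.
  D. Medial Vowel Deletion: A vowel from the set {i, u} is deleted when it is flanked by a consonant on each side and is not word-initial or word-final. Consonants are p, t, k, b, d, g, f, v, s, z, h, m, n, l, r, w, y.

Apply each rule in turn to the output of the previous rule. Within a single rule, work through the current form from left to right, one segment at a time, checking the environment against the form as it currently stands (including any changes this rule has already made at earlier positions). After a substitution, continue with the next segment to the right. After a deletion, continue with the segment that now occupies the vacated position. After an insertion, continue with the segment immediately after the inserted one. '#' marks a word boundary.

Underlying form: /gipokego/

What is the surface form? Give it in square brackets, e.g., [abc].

[dpoteho]

A Velar Fronting: [gipokego] → [dipotego]
B Stop Lenition: [dipotego] → [dipoteho]
C Glottal Epenthesis: no change — [dipoteho]
D Medial Vowel Deletion: [dipoteho] → [dpoteho]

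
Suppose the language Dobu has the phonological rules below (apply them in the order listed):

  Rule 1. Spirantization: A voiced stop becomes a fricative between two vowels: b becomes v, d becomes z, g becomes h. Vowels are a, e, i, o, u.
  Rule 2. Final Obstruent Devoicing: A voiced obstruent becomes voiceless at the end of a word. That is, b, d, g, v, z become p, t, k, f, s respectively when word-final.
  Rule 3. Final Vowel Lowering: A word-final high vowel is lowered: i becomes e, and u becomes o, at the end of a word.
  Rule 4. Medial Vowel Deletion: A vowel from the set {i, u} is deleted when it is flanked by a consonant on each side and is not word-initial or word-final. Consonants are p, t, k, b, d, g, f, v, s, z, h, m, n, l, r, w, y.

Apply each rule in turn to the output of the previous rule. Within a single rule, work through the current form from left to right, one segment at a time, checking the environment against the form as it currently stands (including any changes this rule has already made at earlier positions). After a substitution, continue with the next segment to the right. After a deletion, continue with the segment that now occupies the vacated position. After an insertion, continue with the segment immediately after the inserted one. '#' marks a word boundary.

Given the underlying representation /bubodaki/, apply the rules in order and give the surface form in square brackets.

Rule 1 Spirantization: [bubodaki] → [buvozaki]
Rule 2 Final Obstruent Devoicing: no change — [buvozaki]
Rule 3 Final Vowel Lowering: [buvozaki] → [buvozake]
Rule 4 Medial Vowel Deletion: [buvozake] → [bvozake]

[bvozake]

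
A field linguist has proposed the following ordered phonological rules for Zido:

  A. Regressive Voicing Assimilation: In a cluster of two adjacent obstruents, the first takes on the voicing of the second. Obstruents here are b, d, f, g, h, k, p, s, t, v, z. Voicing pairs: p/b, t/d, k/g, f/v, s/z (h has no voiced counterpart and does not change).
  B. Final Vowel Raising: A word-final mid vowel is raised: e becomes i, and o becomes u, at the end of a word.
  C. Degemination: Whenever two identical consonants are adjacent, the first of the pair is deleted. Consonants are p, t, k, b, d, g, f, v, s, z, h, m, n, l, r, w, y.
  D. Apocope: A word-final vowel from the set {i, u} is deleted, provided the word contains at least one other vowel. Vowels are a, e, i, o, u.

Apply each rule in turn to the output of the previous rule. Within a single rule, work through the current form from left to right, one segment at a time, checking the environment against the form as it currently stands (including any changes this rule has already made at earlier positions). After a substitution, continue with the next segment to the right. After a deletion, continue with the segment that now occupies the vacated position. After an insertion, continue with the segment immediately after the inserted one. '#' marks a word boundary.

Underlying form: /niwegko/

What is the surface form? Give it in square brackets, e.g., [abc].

[niwek]

A Regressive Voicing Assimilation: [niwegko] → [niwekko]
B Final Vowel Raising: [niwekko] → [niwekku]
C Degemination: [niwekku] → [niweku]
D Apocope: [niweku] → [niwek]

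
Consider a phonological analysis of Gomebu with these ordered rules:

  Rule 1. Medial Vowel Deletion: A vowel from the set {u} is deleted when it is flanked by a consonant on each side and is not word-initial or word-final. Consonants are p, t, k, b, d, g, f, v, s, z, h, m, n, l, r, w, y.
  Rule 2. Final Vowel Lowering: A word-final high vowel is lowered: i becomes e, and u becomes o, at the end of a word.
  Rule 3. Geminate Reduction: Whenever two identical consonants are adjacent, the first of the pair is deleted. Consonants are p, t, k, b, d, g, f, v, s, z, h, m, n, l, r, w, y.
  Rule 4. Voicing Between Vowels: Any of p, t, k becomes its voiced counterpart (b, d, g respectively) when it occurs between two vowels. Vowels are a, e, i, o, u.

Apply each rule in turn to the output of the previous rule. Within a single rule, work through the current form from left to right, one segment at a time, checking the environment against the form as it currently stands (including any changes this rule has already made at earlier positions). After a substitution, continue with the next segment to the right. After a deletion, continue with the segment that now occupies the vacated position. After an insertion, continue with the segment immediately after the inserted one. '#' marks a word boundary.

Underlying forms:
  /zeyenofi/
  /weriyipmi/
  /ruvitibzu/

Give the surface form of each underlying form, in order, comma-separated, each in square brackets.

/zeyenofi/:
  Rule 1 Medial Vowel Deletion: no change — [zeyenofi]
  Rule 2 Final Vowel Lowering: [zeyenofi] → [zeyenofe]
  Rule 3 Geminate Reduction: no change — [zeyenofe]
  Rule 4 Voicing Between Vowels: no change — [zeyenofe]
/weriyipmi/:
  Rule 1 Medial Vowel Deletion: no change — [weriyipmi]
  Rule 2 Final Vowel Lowering: [weriyipmi] → [weriyipme]
  Rule 3 Geminate Reduction: no change — [weriyipme]
  Rule 4 Voicing Between Vowels: no change — [weriyipme]
/ruvitibzu/:
  Rule 1 Medial Vowel Deletion: [ruvitibzu] → [rvitibzu]
  Rule 2 Final Vowel Lowering: [rvitibzu] → [rvitibzo]
  Rule 3 Geminate Reduction: no change — [rvitibzo]
  Rule 4 Voicing Between Vowels: [rvitibzo] → [rvidibzo]

[zeyenofe], [weriyipme], [rvidibzo]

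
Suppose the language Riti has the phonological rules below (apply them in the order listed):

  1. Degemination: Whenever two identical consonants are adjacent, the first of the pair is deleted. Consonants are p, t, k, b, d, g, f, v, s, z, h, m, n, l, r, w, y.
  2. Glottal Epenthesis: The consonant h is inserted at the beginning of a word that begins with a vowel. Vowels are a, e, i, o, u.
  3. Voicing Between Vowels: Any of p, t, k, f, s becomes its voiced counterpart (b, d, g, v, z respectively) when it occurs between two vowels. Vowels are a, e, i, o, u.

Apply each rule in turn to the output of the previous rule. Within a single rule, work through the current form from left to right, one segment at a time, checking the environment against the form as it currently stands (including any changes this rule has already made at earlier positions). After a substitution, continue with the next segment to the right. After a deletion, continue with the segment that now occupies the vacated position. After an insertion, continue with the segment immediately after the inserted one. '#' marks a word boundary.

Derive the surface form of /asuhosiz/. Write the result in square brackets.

[hazuhoziz]

1 Degemination: no change — [asuhosiz]
2 Glottal Epenthesis: [asuhosiz] → [hasuhosiz]
3 Voicing Between Vowels: [hasuhosiz] → [hazuhoziz]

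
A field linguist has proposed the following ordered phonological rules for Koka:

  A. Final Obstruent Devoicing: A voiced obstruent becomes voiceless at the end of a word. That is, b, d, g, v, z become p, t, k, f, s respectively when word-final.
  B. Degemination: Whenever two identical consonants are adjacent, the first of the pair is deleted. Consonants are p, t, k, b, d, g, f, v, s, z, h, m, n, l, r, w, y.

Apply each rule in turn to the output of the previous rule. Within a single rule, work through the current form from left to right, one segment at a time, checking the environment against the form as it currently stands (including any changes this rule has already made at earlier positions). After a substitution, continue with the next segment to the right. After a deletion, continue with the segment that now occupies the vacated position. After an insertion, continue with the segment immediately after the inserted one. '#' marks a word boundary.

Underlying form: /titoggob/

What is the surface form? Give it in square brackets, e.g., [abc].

A Final Obstruent Devoicing: [titoggob] → [titoggop]
B Degemination: [titoggop] → [titogop]

[titogop]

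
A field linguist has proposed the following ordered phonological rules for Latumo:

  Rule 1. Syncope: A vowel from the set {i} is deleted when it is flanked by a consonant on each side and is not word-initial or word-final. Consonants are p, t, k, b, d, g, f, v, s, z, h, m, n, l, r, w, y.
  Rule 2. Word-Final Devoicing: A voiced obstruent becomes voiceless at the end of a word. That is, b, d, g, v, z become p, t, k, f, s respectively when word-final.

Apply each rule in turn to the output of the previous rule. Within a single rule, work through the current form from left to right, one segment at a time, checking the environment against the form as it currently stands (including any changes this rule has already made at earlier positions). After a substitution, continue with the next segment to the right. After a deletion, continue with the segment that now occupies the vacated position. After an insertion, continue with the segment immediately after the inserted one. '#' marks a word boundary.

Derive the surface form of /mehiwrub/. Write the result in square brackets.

Rule 1 Syncope: [mehiwrub] → [mehwrub]
Rule 2 Word-Final Devoicing: [mehwrub] → [mehwrup]

[mehwrup]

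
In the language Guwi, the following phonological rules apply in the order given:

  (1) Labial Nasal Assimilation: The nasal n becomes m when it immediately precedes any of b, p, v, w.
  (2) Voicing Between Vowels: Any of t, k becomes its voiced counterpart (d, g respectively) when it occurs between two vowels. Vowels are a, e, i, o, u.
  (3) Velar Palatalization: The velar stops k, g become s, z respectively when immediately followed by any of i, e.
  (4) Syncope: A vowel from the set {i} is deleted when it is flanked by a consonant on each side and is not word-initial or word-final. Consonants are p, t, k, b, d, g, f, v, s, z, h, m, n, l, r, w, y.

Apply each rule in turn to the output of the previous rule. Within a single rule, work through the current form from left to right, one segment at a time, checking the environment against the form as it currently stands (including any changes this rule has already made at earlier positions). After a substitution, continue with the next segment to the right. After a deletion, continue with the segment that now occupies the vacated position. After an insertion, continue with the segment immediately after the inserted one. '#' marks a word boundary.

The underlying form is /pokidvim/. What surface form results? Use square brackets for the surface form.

[pozdvm]

(1) Labial Nasal Assimilation: no change — [pokidvim]
(2) Voicing Between Vowels: [pokidvim] → [pogidvim]
(3) Velar Palatalization: [pogidvim] → [pozidvim]
(4) Syncope: [pozidvim] → [pozdvm]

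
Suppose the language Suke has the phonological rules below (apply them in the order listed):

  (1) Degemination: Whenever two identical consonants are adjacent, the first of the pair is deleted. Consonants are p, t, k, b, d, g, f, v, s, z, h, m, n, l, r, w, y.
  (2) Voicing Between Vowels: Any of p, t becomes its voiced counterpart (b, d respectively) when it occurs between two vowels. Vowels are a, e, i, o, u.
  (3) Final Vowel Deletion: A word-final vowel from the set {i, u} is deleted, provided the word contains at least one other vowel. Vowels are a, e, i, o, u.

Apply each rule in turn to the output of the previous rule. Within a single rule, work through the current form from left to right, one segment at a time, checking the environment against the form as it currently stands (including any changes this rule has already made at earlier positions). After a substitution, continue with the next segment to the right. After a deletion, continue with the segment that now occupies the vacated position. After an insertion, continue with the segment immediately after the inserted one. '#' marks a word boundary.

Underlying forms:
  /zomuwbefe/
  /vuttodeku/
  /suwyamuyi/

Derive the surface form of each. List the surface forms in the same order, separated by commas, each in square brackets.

/zomuwbefe/:
  (1) Degemination: no change — [zomuwbefe]
  (2) Voicing Between Vowels: no change — [zomuwbefe]
  (3) Final Vowel Deletion: no change — [zomuwbefe]
/vuttodeku/:
  (1) Degemination: [vuttodeku] → [vutodeku]
  (2) Voicing Between Vowels: [vutodeku] → [vudodeku]
  (3) Final Vowel Deletion: [vudodeku] → [vudodek]
/suwyamuyi/:
  (1) Degemination: no change — [suwyamuyi]
  (2) Voicing Between Vowels: no change — [suwyamuyi]
  (3) Final Vowel Deletion: [suwyamuyi] → [suwyamuy]

[zomuwbefe], [vudodek], [suwyamuy]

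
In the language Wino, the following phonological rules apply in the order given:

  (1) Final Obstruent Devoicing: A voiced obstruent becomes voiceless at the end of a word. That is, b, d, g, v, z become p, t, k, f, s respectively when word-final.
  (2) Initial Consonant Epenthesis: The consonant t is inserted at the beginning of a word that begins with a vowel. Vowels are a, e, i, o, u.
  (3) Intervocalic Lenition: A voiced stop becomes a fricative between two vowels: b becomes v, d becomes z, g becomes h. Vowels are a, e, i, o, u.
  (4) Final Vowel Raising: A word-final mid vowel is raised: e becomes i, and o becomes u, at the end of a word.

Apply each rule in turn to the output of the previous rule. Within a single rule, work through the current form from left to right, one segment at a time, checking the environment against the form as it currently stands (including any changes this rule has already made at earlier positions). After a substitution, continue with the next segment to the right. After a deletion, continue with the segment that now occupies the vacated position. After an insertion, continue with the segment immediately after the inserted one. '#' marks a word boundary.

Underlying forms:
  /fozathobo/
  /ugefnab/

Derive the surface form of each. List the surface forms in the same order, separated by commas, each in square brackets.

[fozathovu], [tuhefnap]

/fozathobo/:
  (1) Final Obstruent Devoicing: no change — [fozathobo]
  (2) Initial Consonant Epenthesis: no change — [fozathobo]
  (3) Intervocalic Lenition: [fozathobo] → [fozathovo]
  (4) Final Vowel Raising: [fozathovo] → [fozathovu]
/ugefnab/:
  (1) Final Obstruent Devoicing: [ugefnab] → [ugefnap]
  (2) Initial Consonant Epenthesis: [ugefnap] → [tugefnap]
  (3) Intervocalic Lenition: [tugefnap] → [tuhefnap]
  (4) Final Vowel Raising: no change — [tuhefnap]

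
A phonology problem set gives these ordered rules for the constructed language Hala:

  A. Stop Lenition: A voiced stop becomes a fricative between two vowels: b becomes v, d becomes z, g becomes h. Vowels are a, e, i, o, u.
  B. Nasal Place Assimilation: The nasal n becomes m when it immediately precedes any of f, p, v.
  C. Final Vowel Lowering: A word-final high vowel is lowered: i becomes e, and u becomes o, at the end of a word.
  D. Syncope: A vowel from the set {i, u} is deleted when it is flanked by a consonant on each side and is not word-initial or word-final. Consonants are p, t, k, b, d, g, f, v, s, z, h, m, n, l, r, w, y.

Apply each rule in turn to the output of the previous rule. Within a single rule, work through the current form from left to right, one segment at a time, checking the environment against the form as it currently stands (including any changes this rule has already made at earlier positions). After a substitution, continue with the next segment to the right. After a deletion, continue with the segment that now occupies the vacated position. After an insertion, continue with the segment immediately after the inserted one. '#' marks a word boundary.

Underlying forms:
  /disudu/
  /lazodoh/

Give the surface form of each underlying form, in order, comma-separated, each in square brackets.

/disudu/:
  A Stop Lenition: [disudu] → [disuzu]
  B Nasal Place Assimilation: no change — [disuzu]
  C Final Vowel Lowering: [disuzu] → [disuzo]
  D Syncope: [disuzo] → [dszo]
/lazodoh/:
  A Stop Lenition: [lazodoh] → [lazozoh]
  B Nasal Place Assimilation: no change — [lazozoh]
  C Final Vowel Lowering: no change — [lazozoh]
  D Syncope: no change — [lazozoh]

[dszo], [lazozoh]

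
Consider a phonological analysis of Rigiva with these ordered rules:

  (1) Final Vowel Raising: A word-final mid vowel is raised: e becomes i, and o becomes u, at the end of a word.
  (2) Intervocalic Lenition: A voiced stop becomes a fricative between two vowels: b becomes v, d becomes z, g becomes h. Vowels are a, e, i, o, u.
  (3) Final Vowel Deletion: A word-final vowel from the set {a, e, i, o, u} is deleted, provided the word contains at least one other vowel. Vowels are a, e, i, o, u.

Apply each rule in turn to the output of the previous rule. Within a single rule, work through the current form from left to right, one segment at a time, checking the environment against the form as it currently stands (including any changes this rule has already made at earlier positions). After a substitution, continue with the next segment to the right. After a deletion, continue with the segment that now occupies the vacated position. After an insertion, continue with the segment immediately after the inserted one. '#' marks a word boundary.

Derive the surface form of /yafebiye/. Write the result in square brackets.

[yafeviy]

(1) Final Vowel Raising: [yafebiye] → [yafebiyi]
(2) Intervocalic Lenition: [yafebiyi] → [yafeviyi]
(3) Final Vowel Deletion: [yafeviyi] → [yafeviy]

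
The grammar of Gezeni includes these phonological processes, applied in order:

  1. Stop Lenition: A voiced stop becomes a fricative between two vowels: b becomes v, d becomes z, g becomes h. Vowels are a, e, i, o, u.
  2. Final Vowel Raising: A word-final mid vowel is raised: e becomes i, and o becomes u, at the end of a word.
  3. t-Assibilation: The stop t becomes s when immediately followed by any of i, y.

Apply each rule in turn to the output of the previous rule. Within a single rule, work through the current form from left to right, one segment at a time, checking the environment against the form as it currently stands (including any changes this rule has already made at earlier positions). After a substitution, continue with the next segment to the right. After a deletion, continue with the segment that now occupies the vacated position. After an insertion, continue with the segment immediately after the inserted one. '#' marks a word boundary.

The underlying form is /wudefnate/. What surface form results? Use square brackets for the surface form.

1 Stop Lenition: [wudefnate] → [wuzefnate]
2 Final Vowel Raising: [wuzefnate] → [wuzefnati]
3 t-Assibilation: [wuzefnati] → [wuzefnasi]

[wuzefnasi]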